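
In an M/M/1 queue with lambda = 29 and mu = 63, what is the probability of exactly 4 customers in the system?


rho = 29/63; P(n) = (1-rho)*rho^n = (1-29/63)*(29/63)^4 = 0.0242

0.0242


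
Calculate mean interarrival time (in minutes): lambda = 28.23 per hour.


Mean interarrival time = 60/lambda = 60/28.23 = 2.13 minutes

2.13 minutes


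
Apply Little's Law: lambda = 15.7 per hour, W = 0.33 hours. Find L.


L = lambda * W = 15.7 * 0.33 = 5.18

5.18


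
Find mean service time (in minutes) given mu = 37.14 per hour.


Mean service time = 60/mu = 60/37.14 = 1.62 minutes

1.62 minutes


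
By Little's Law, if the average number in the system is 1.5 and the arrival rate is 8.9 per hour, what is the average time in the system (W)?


W = L / lambda = 1.5 / 8.9 = 0.1685 hours

0.1685 hours


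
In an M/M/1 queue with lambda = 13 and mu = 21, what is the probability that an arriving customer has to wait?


P(wait) = rho = lambda/mu = 13/21 = 0.619

0.619


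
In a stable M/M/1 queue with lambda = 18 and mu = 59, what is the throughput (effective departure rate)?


For a stable queue (lambda < mu), throughput = lambda = 18 per hour

18 per hour


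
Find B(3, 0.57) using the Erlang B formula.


B(N,A) = (A^N/N!) / sum(A^k/k!, k=0..N) with N=3, A=0.57 = 0.0175

0.0175


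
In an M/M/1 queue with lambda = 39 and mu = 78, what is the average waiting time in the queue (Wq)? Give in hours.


rho = 39/78; Wq = rho/(mu - lambda) = 0.0128 hours

0.0128 hours


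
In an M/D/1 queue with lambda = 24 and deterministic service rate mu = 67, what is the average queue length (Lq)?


M/D/1: Lq = rho^2 / (2*(1-rho)) where rho = 24/67; Lq = 0.1

0.1


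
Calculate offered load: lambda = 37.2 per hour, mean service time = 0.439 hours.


Offered load a = lambda * E[S] = 37.2 * 0.439 = 16.33 Erlangs

16.33 Erlangs


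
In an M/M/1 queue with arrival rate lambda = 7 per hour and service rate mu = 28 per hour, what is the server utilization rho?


rho = lambda/mu = 7/28 = 0.25

0.25


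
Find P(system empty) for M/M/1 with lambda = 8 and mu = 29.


P0 = 1 - rho = 1 - 8/29 = 0.7241

0.7241


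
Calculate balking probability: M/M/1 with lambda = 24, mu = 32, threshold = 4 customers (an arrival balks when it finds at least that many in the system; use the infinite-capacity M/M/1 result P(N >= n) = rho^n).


P(N >= 4) = rho^4 = (24/32)^4 = 0.3164

0.3164


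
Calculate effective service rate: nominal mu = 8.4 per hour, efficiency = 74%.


Effective rate = mu * efficiency = 8.4 * 0.74 = 6.22 per hour

6.22 per hour


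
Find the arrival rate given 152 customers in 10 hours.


lambda = total arrivals / time = 152 / 10 = 15.2 per hour

15.2 per hour


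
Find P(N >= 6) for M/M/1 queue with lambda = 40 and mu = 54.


P(N >= 6) = rho^6 = (40/54)^6 = 0.1652

0.1652


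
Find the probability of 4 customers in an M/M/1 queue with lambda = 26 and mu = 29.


rho = 26/29; P(n) = (1-rho)*rho^n = (1-26/29)*(26/29)^4 = 0.0668

0.0668


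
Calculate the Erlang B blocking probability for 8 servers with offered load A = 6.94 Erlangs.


B(N,A) = (A^N/N!) / sum(A^k/k!, k=0..N) with N=8, A=6.94 = 0.1754

0.1754


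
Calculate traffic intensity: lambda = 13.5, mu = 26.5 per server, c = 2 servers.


rho = lambda / (c * mu) = 13.5 / (2 * 26.5) = 0.2547

0.2547


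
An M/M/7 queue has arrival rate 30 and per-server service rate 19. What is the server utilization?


rho = lambda/(c*mu) = 30/(7*19) = 0.2256

0.2256


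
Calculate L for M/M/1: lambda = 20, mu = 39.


rho = 20/39; L = rho/(1-rho) = 1.05

1.05


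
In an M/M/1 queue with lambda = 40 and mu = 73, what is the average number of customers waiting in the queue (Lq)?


rho = 40/73; Lq = rho^2/(1-rho) = 0.66

0.66


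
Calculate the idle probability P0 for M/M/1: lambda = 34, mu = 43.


P0 = 1 - rho = 1 - 34/43 = 0.2093

0.2093


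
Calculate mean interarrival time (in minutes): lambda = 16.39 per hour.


Mean interarrival time = 60/lambda = 60/16.39 = 3.66 minutes

3.66 minutes


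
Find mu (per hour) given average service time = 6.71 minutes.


mu = 60 / avg_service_time = 60 / 6.71 = 8.94 per hour

8.94 per hour


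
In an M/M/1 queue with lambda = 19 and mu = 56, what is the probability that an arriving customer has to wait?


P(wait) = rho = lambda/mu = 19/56 = 0.3393

0.3393


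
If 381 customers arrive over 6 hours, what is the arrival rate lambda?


lambda = total arrivals / time = 381 / 6 = 63.5 per hour

63.5 per hour


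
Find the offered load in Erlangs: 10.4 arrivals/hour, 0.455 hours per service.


Offered load a = lambda * E[S] = 10.4 * 0.455 = 4.73 Erlangs

4.73 Erlangs


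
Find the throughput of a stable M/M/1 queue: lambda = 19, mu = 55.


For a stable queue (lambda < mu), throughput = lambda = 19 per hour

19 per hour


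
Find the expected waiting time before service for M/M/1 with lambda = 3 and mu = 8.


rho = 3/8; Wq = rho/(mu - lambda) = 0.075 hours

0.075 hours


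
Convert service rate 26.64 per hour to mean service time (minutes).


Mean service time = 60/mu = 60/26.64 = 2.25 minutes

2.25 minutes


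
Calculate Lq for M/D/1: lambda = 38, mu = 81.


M/D/1: Lq = rho^2 / (2*(1-rho)) where rho = 38/81; Lq = 0.21

0.21


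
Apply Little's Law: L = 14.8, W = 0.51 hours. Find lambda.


lambda = L / W = 14.8 / 0.51 = 29.02 per hour

29.02 per hour


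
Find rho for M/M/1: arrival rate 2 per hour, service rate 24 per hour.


rho = lambda/mu = 2/24 = 0.0833

0.0833


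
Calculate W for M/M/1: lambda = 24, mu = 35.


W = 1/(mu - lambda) = 1/(35 - 24) = 0.0909 hours

0.0909 hours


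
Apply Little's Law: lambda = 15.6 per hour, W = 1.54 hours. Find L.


L = lambda * W = 15.6 * 1.54 = 24.02

24.02


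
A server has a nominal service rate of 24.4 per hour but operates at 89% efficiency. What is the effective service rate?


Effective rate = mu * efficiency = 24.4 * 0.89 = 21.72 per hour

21.72 per hour


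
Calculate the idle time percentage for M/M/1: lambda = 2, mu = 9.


Idle fraction = (1 - rho) * 100 = (1 - 2/9) * 100 = 77.8%

77.8%


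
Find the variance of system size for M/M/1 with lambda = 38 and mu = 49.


rho = 38/49; Var(N) = rho/(1-rho)^2 = 15.39

15.39


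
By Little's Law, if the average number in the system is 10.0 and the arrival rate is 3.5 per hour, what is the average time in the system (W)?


W = L / lambda = 10.0 / 3.5 = 2.8571 hours

2.8571 hours


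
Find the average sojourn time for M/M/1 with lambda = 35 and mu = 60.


W = 1/(mu - lambda) = 1/(60 - 35) = 0.04 hours

0.04 hours


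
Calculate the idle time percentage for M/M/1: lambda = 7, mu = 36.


Idle fraction = (1 - rho) * 100 = (1 - 7/36) * 100 = 80.6%

80.6%


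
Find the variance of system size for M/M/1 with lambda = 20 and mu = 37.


rho = 20/37; Var(N) = rho/(1-rho)^2 = 2.56

2.56


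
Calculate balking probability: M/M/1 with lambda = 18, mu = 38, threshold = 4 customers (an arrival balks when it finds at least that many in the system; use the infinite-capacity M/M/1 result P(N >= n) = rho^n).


P(N >= 4) = rho^4 = (18/38)^4 = 0.0503

0.0503


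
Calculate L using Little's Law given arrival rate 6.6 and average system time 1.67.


L = lambda * W = 6.6 * 1.67 = 11.02

11.02


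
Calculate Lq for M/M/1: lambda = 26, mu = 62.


rho = 26/62; Lq = rho^2/(1-rho) = 0.3

0.3


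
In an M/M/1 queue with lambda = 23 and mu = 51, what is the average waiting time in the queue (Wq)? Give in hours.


rho = 23/51; Wq = rho/(mu - lambda) = 0.0161 hours

0.0161 hours


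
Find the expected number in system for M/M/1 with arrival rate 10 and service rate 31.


rho = 10/31; L = rho/(1-rho) = 0.48

0.48


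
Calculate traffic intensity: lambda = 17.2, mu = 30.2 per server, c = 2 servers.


rho = lambda / (c * mu) = 17.2 / (2 * 30.2) = 0.2848

0.2848


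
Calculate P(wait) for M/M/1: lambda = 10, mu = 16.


P(wait) = rho = lambda/mu = 10/16 = 0.625

0.625


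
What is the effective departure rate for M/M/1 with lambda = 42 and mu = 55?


For a stable queue (lambda < mu), throughput = lambda = 42 per hour

42 per hour


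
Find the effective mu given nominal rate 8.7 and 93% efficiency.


Effective rate = mu * efficiency = 8.7 * 0.93 = 8.09 per hour

8.09 per hour


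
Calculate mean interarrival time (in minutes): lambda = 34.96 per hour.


Mean interarrival time = 60/lambda = 60/34.96 = 1.72 minutes

1.72 minutes


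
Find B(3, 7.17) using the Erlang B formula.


B(N,A) = (A^N/N!) / sum(A^k/k!, k=0..N) with N=3, A=7.17 = 0.6446

0.6446


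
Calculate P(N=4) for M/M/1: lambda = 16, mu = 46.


rho = 16/46; P(n) = (1-rho)*rho^n = (1-16/46)*(16/46)^4 = 0.0095

0.0095


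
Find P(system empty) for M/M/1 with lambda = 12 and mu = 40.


P0 = 1 - rho = 1 - 12/40 = 0.7

0.7


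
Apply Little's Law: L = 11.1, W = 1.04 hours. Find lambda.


lambda = L / W = 11.1 / 1.04 = 10.67 per hour

10.67 per hour


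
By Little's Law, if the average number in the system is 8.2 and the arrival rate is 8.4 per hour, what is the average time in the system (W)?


W = L / lambda = 8.2 / 8.4 = 0.9762 hours

0.9762 hours


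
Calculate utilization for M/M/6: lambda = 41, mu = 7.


rho = lambda/(c*mu) = 41/(6*7) = 0.9762

0.9762


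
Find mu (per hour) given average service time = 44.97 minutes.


mu = 60 / avg_service_time = 60 / 44.97 = 1.33 per hour

1.33 per hour


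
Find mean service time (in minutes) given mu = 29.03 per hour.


Mean service time = 60/mu = 60/29.03 = 2.07 minutes

2.07 minutes


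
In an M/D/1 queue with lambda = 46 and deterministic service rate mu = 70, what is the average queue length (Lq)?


M/D/1: Lq = rho^2 / (2*(1-rho)) where rho = 46/70; Lq = 0.63

0.63


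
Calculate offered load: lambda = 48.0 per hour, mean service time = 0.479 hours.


Offered load a = lambda * E[S] = 48.0 * 0.479 = 22.99 Erlangs

22.99 Erlangs


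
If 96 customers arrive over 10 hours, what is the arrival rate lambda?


lambda = total arrivals / time = 96 / 10 = 9.6 per hour

9.6 per hour


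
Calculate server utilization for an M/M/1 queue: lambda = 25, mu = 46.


rho = lambda/mu = 25/46 = 0.5435

0.5435


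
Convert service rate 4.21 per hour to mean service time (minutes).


Mean service time = 60/mu = 60/4.21 = 14.25 minutes

14.25 minutes


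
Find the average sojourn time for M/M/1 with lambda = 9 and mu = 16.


W = 1/(mu - lambda) = 1/(16 - 9) = 0.1429 hours

0.1429 hours


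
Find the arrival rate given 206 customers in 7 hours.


lambda = total arrivals / time = 206 / 7 = 29.43 per hour

29.43 per hour


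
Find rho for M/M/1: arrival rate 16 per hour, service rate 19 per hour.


rho = lambda/mu = 16/19 = 0.8421

0.8421


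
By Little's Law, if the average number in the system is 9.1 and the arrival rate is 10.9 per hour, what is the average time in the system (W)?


W = L / lambda = 9.1 / 10.9 = 0.8349 hours

0.8349 hours


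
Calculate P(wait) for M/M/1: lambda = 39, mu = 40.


P(wait) = rho = lambda/mu = 39/40 = 0.975

0.975


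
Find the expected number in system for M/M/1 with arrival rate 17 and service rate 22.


rho = 17/22; L = rho/(1-rho) = 3.4

3.4


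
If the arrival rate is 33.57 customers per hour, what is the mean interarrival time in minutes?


Mean interarrival time = 60/lambda = 60/33.57 = 1.79 minutes

1.79 minutes


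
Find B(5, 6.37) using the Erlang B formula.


B(N,A) = (A^N/N!) / sum(A^k/k!, k=0..N) with N=5, A=6.37 = 0.3855

0.3855


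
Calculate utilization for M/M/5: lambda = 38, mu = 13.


rho = lambda/(c*mu) = 38/(5*13) = 0.5846

0.5846


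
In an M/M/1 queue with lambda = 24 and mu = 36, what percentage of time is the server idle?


Idle fraction = (1 - rho) * 100 = (1 - 24/36) * 100 = 33.3%

33.3%


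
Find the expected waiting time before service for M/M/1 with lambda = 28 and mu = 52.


rho = 28/52; Wq = rho/(mu - lambda) = 0.0224 hours

0.0224 hours


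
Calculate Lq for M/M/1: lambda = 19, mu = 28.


rho = 19/28; Lq = rho^2/(1-rho) = 1.43

1.43


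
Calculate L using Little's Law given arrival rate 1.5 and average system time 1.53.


L = lambda * W = 1.5 * 1.53 = 2.3

2.3


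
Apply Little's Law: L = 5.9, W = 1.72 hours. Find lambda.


lambda = L / W = 5.9 / 1.72 = 3.43 per hour

3.43 per hour


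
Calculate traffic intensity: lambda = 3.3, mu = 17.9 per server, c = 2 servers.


rho = lambda / (c * mu) = 3.3 / (2 * 17.9) = 0.0922

0.0922


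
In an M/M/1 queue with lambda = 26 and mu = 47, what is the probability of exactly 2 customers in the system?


rho = 26/47; P(n) = (1-rho)*rho^n = (1-26/47)*(26/47)^2 = 0.1367

0.1367


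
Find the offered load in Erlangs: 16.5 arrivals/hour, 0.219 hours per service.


Offered load a = lambda * E[S] = 16.5 * 0.219 = 3.61 Erlangs

3.61 Erlangs


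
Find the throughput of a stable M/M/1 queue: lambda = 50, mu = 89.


For a stable queue (lambda < mu), throughput = lambda = 50 per hour

50 per hour


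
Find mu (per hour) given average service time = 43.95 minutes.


mu = 60 / avg_service_time = 60 / 43.95 = 1.37 per hour

1.37 per hour


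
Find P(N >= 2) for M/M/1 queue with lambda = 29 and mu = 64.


P(N >= 2) = rho^2 = (29/64)^2 = 0.2053

0.2053


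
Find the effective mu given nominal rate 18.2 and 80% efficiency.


Effective rate = mu * efficiency = 18.2 * 0.8 = 14.56 per hour

14.56 per hour


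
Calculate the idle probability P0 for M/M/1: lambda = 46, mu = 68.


P0 = 1 - rho = 1 - 46/68 = 0.3235

0.3235


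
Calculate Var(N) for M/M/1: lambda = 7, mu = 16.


rho = 7/16; Var(N) = rho/(1-rho)^2 = 1.38

1.38


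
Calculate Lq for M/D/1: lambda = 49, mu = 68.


M/D/1: Lq = rho^2 / (2*(1-rho)) where rho = 49/68; Lq = 0.93

0.93


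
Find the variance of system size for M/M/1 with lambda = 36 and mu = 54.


rho = 36/54; Var(N) = rho/(1-rho)^2 = 6.0

6.0


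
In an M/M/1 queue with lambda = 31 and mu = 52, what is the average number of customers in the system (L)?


rho = 31/52; L = rho/(1-rho) = 1.48

1.48


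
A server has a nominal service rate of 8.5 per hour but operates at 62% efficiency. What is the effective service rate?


Effective rate = mu * efficiency = 8.5 * 0.62 = 5.27 per hour

5.27 per hour


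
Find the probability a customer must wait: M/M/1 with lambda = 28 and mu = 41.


P(wait) = rho = lambda/mu = 28/41 = 0.6829

0.6829


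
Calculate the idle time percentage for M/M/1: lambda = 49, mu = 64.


Idle fraction = (1 - rho) * 100 = (1 - 49/64) * 100 = 23.4%

23.4%


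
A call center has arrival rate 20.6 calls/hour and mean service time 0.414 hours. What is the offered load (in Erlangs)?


Offered load a = lambda * E[S] = 20.6 * 0.414 = 8.53 Erlangs

8.53 Erlangs


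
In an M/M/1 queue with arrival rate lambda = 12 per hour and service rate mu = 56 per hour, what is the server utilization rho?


rho = lambda/mu = 12/56 = 0.2143

0.2143


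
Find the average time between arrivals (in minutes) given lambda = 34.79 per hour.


Mean interarrival time = 60/lambda = 60/34.79 = 1.72 minutes

1.72 minutes


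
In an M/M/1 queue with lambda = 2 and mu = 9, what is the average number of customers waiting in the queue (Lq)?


rho = 2/9; Lq = rho^2/(1-rho) = 0.06

0.06


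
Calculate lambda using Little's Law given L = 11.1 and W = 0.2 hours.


lambda = L / W = 11.1 / 0.2 = 55.5 per hour

55.5 per hour


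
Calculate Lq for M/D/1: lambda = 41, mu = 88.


M/D/1: Lq = rho^2 / (2*(1-rho)) where rho = 41/88; Lq = 0.2

0.2


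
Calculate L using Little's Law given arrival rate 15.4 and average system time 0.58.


L = lambda * W = 15.4 * 0.58 = 8.93

8.93


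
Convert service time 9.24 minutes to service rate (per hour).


mu = 60 / avg_service_time = 60 / 9.24 = 6.49 per hour

6.49 per hour


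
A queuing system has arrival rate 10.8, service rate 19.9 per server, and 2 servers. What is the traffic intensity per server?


rho = lambda / (c * mu) = 10.8 / (2 * 19.9) = 0.2714

0.2714


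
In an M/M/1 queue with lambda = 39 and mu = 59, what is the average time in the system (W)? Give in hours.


W = 1/(mu - lambda) = 1/(59 - 39) = 0.05 hours

0.05 hours


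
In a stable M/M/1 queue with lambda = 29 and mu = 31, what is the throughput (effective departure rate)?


For a stable queue (lambda < mu), throughput = lambda = 29 per hour

29 per hour


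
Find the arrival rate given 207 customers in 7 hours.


lambda = total arrivals / time = 207 / 7 = 29.57 per hour

29.57 per hour


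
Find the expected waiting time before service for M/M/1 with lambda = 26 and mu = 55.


rho = 26/55; Wq = rho/(mu - lambda) = 0.0163 hours

0.0163 hours


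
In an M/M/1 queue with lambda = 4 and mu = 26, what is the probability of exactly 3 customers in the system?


rho = 4/26; P(n) = (1-rho)*rho^n = (1-4/26)*(4/26)^3 = 0.0031

0.0031


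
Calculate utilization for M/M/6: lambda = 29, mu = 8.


rho = lambda/(c*mu) = 29/(6*8) = 0.6042

0.6042


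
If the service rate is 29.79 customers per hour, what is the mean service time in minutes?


Mean service time = 60/mu = 60/29.79 = 2.01 minutes

2.01 minutes


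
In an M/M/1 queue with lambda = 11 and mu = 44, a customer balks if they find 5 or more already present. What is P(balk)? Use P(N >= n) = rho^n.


P(N >= 5) = rho^5 = (11/44)^5 = 0.001

0.001


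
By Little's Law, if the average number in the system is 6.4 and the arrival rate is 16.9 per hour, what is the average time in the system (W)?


W = L / lambda = 6.4 / 16.9 = 0.3787 hours

0.3787 hours


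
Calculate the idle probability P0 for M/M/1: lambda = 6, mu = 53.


P0 = 1 - rho = 1 - 6/53 = 0.8868

0.8868


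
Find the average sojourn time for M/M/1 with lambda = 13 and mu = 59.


W = 1/(mu - lambda) = 1/(59 - 13) = 0.0217 hours

0.0217 hours


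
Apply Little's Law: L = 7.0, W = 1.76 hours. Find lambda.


lambda = L / W = 7.0 / 1.76 = 3.98 per hour

3.98 per hour


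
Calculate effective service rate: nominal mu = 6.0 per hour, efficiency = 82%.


Effective rate = mu * efficiency = 6.0 * 0.82 = 4.92 per hour

4.92 per hour


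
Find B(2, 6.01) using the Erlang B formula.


B(N,A) = (A^N/N!) / sum(A^k/k!, k=0..N) with N=2, A=6.01 = 0.7204

0.7204


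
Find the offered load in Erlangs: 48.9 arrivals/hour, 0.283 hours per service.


Offered load a = lambda * E[S] = 48.9 * 0.283 = 13.84 Erlangs

13.84 Erlangs


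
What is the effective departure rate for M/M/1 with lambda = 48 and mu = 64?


For a stable queue (lambda < mu), throughput = lambda = 48 per hour

48 per hour


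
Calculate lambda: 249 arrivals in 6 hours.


lambda = total arrivals / time = 249 / 6 = 41.5 per hour

41.5 per hour


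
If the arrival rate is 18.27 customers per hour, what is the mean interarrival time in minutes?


Mean interarrival time = 60/lambda = 60/18.27 = 3.28 minutes

3.28 minutes


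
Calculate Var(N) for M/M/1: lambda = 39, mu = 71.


rho = 39/71; Var(N) = rho/(1-rho)^2 = 2.7

2.7


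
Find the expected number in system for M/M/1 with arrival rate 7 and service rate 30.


rho = 7/30; L = rho/(1-rho) = 0.3

0.3


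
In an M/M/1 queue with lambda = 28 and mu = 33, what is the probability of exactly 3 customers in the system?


rho = 28/33; P(n) = (1-rho)*rho^n = (1-28/33)*(28/33)^3 = 0.0926

0.0926


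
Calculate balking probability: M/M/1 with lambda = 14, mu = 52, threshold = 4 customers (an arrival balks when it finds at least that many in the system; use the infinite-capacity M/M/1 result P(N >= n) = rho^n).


P(N >= 4) = rho^4 = (14/52)^4 = 0.0053

0.0053


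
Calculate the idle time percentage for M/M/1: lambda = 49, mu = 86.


Idle fraction = (1 - rho) * 100 = (1 - 49/86) * 100 = 43.0%

43.0%


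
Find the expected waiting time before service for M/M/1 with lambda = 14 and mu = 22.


rho = 14/22; Wq = rho/(mu - lambda) = 0.0795 hours

0.0795 hours


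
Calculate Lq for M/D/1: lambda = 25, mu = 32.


M/D/1: Lq = rho^2 / (2*(1-rho)) where rho = 25/32; Lq = 1.4

1.4


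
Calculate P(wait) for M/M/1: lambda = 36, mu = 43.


P(wait) = rho = lambda/mu = 36/43 = 0.8372

0.8372


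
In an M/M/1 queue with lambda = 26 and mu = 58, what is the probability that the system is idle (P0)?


P0 = 1 - rho = 1 - 26/58 = 0.5517

0.5517


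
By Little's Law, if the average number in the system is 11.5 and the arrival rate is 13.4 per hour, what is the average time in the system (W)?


W = L / lambda = 11.5 / 13.4 = 0.8582 hours

0.8582 hours


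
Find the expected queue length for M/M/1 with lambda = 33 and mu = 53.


rho = 33/53; Lq = rho^2/(1-rho) = 1.03

1.03


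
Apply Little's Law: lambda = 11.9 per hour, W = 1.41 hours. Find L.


L = lambda * W = 11.9 * 1.41 = 16.78

16.78


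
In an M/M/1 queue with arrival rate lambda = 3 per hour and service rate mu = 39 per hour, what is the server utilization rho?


rho = lambda/mu = 3/39 = 0.0769

0.0769


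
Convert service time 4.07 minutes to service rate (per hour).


mu = 60 / avg_service_time = 60 / 4.07 = 14.74 per hour

14.74 per hour


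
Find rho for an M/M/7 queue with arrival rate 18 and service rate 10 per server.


rho = lambda/(c*mu) = 18/(7*10) = 0.2571

0.2571


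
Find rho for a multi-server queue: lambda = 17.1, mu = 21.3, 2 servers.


rho = lambda / (c * mu) = 17.1 / (2 * 21.3) = 0.4014

0.4014


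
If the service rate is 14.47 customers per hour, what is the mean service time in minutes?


Mean service time = 60/mu = 60/14.47 = 4.15 minutes

4.15 minutes


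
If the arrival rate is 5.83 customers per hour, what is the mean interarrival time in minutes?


Mean interarrival time = 60/lambda = 60/5.83 = 10.29 minutes

10.29 minutes


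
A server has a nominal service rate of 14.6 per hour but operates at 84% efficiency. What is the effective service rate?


Effective rate = mu * efficiency = 14.6 * 0.84 = 12.26 per hour

12.26 per hour


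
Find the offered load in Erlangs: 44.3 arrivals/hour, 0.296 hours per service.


Offered load a = lambda * E[S] = 44.3 * 0.296 = 13.11 Erlangs

13.11 Erlangs


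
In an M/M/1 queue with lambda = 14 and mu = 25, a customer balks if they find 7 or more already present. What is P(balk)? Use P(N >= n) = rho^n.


P(N >= 7) = rho^7 = (14/25)^7 = 0.0173

0.0173


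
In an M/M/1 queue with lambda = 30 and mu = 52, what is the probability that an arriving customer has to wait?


P(wait) = rho = lambda/mu = 30/52 = 0.5769

0.5769


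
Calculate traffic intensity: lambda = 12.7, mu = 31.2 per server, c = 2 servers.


rho = lambda / (c * mu) = 12.7 / (2 * 31.2) = 0.2035

0.2035


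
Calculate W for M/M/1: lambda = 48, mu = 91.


W = 1/(mu - lambda) = 1/(91 - 48) = 0.0233 hours

0.0233 hours


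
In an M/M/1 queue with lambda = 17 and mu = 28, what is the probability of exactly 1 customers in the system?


rho = 17/28; P(n) = (1-rho)*rho^n = (1-17/28)*(17/28)^1 = 0.2385

0.2385


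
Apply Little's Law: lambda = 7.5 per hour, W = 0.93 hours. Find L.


L = lambda * W = 7.5 * 0.93 = 6.98

6.98


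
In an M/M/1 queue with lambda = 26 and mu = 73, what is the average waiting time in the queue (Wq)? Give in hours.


rho = 26/73; Wq = rho/(mu - lambda) = 0.0076 hours

0.0076 hours


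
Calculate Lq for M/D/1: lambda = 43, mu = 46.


M/D/1: Lq = rho^2 / (2*(1-rho)) where rho = 43/46; Lq = 6.7

6.7


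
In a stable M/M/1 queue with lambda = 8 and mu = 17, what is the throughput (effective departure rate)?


For a stable queue (lambda < mu), throughput = lambda = 8 per hour

8 per hour


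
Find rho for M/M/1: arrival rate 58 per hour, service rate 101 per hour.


rho = lambda/mu = 58/101 = 0.5743

0.5743


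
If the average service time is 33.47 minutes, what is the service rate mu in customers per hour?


mu = 60 / avg_service_time = 60 / 33.47 = 1.79 per hour

1.79 per hour


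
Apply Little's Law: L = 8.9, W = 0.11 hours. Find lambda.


lambda = L / W = 8.9 / 0.11 = 80.91 per hour

80.91 per hour


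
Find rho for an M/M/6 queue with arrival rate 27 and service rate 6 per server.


rho = lambda/(c*mu) = 27/(6*6) = 0.75

0.75


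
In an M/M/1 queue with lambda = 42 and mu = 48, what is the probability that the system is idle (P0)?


P0 = 1 - rho = 1 - 42/48 = 0.125

0.125


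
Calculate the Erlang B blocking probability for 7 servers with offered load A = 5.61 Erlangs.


B(N,A) = (A^N/N!) / sum(A^k/k!, k=0..N) with N=7, A=5.61 = 0.1596

0.1596


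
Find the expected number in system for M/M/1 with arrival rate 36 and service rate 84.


rho = 36/84; L = rho/(1-rho) = 0.75

0.75


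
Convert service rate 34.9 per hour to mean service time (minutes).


Mean service time = 60/mu = 60/34.9 = 1.72 minutes

1.72 minutes


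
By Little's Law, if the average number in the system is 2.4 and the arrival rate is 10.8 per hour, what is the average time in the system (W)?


W = L / lambda = 2.4 / 10.8 = 0.2222 hours

0.2222 hours


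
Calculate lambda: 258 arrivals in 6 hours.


lambda = total arrivals / time = 258 / 6 = 43.0 per hour

43.0 per hour


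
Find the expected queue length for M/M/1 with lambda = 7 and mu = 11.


rho = 7/11; Lq = rho^2/(1-rho) = 1.11

1.11


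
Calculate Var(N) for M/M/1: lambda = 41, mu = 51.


rho = 41/51; Var(N) = rho/(1-rho)^2 = 20.91

20.91


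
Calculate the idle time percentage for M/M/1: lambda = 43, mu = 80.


Idle fraction = (1 - rho) * 100 = (1 - 43/80) * 100 = 46.3%

46.3%


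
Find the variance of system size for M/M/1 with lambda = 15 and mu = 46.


rho = 15/46; Var(N) = rho/(1-rho)^2 = 0.72

0.72


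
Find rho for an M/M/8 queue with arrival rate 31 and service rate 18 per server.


rho = lambda/(c*mu) = 31/(8*18) = 0.2153

0.2153


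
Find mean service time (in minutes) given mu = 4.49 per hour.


Mean service time = 60/mu = 60/4.49 = 13.36 minutes

13.36 minutes


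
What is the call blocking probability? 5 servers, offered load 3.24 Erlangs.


B(N,A) = (A^N/N!) / sum(A^k/k!, k=0..N) with N=5, A=3.24 = 0.1309

0.1309


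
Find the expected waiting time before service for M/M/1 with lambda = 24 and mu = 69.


rho = 24/69; Wq = rho/(mu - lambda) = 0.0077 hours

0.0077 hours


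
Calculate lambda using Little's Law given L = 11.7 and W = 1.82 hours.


lambda = L / W = 11.7 / 1.82 = 6.43 per hour

6.43 per hour


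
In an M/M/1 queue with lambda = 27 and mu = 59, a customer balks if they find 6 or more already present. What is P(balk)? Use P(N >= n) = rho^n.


P(N >= 6) = rho^6 = (27/59)^6 = 0.0092

0.0092


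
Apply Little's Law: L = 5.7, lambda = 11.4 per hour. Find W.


W = L / lambda = 5.7 / 11.4 = 0.5 hours

0.5 hours


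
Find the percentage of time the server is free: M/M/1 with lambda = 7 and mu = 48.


Idle fraction = (1 - rho) * 100 = (1 - 7/48) * 100 = 85.4%

85.4%


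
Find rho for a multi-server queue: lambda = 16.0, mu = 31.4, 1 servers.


rho = lambda / (c * mu) = 16.0 / (1 * 31.4) = 0.5096

0.5096


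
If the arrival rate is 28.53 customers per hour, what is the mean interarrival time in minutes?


Mean interarrival time = 60/lambda = 60/28.53 = 2.1 minutes

2.1 minutes


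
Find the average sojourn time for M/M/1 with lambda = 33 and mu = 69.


W = 1/(mu - lambda) = 1/(69 - 33) = 0.0278 hours

0.0278 hours


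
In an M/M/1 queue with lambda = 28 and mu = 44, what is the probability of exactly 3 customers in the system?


rho = 28/44; P(n) = (1-rho)*rho^n = (1-28/44)*(28/44)^3 = 0.0937

0.0937


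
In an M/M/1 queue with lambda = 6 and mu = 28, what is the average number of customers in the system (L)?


rho = 6/28; L = rho/(1-rho) = 0.27

0.27


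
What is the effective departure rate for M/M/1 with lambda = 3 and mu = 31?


For a stable queue (lambda < mu), throughput = lambda = 3 per hour

3 per hour


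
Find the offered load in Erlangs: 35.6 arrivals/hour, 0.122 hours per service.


Offered load a = lambda * E[S] = 35.6 * 0.122 = 4.34 Erlangs

4.34 Erlangs


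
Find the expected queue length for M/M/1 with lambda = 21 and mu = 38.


rho = 21/38; Lq = rho^2/(1-rho) = 0.68

0.68


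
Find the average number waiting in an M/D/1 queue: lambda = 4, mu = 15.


M/D/1: Lq = rho^2 / (2*(1-rho)) where rho = 4/15; Lq = 0.05

0.05


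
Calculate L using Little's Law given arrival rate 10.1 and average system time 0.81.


L = lambda * W = 10.1 * 0.81 = 8.18

8.18


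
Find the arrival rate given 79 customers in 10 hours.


lambda = total arrivals / time = 79 / 10 = 7.9 per hour

7.9 per hour


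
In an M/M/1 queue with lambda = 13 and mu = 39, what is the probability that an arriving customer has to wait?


P(wait) = rho = lambda/mu = 13/39 = 0.3333

0.3333


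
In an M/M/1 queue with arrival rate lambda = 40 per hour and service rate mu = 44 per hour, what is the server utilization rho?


rho = lambda/mu = 40/44 = 0.9091

0.9091


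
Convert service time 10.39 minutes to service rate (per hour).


mu = 60 / avg_service_time = 60 / 10.39 = 5.77 per hour

5.77 per hour


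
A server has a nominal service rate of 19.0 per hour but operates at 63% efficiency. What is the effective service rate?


Effective rate = mu * efficiency = 19.0 * 0.63 = 11.97 per hour

11.97 per hour


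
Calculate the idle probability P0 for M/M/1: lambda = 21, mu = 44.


P0 = 1 - rho = 1 - 21/44 = 0.5227

0.5227


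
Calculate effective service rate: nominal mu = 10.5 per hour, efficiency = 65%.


Effective rate = mu * efficiency = 10.5 * 0.65 = 6.83 per hour

6.83 per hour


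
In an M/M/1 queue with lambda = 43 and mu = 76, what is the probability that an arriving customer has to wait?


P(wait) = rho = lambda/mu = 43/76 = 0.5658

0.5658


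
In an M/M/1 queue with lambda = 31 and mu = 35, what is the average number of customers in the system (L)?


rho = 31/35; L = rho/(1-rho) = 7.75

7.75


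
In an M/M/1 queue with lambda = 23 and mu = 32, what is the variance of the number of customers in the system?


rho = 23/32; Var(N) = rho/(1-rho)^2 = 9.09

9.09


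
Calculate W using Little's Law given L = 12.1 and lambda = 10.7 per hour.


W = L / lambda = 12.1 / 10.7 = 1.1308 hours

1.1308 hours


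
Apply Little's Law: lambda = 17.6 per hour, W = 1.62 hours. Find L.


L = lambda * W = 17.6 * 1.62 = 28.51

28.51


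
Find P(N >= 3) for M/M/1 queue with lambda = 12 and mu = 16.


P(N >= 3) = rho^3 = (12/16)^3 = 0.4219

0.4219


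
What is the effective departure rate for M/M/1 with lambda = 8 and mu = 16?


For a stable queue (lambda < mu), throughput = lambda = 8 per hour

8 per hour


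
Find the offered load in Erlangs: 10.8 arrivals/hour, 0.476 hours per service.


Offered load a = lambda * E[S] = 10.8 * 0.476 = 5.14 Erlangs

5.14 Erlangs


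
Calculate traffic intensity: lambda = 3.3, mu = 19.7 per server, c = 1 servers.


rho = lambda / (c * mu) = 3.3 / (1 * 19.7) = 0.1675

0.1675


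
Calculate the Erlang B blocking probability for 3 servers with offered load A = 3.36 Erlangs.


B(N,A) = (A^N/N!) / sum(A^k/k!, k=0..N) with N=3, A=3.36 = 0.3872

0.3872


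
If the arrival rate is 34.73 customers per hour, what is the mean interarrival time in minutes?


Mean interarrival time = 60/lambda = 60/34.73 = 1.73 minutes

1.73 minutes


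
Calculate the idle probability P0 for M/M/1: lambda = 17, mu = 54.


P0 = 1 - rho = 1 - 17/54 = 0.6852

0.6852


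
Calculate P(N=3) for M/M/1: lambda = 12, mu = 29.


rho = 12/29; P(n) = (1-rho)*rho^n = (1-12/29)*(12/29)^3 = 0.0415

0.0415


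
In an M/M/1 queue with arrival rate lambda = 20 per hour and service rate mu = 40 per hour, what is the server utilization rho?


rho = lambda/mu = 20/40 = 0.5

0.5


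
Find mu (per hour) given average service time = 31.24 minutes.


mu = 60 / avg_service_time = 60 / 31.24 = 1.92 per hour

1.92 per hour


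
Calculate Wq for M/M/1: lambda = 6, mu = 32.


rho = 6/32; Wq = rho/(mu - lambda) = 0.0072 hours

0.0072 hours


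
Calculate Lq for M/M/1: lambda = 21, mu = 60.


rho = 21/60; Lq = rho^2/(1-rho) = 0.19

0.19


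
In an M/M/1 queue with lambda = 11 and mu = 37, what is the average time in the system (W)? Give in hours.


W = 1/(mu - lambda) = 1/(37 - 11) = 0.0385 hours

0.0385 hours


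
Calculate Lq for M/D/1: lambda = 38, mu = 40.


M/D/1: Lq = rho^2 / (2*(1-rho)) where rho = 38/40; Lq = 9.03

9.03


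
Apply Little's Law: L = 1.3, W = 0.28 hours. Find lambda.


lambda = L / W = 1.3 / 0.28 = 4.64 per hour

4.64 per hour


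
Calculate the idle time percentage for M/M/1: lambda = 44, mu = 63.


Idle fraction = (1 - rho) * 100 = (1 - 44/63) * 100 = 30.2%

30.2%


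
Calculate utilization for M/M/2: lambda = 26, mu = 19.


rho = lambda/(c*mu) = 26/(2*19) = 0.6842

0.6842


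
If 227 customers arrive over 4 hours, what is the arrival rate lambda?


lambda = total arrivals / time = 227 / 4 = 56.75 per hour

56.75 per hour


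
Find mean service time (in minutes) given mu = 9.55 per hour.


Mean service time = 60/mu = 60/9.55 = 6.28 minutes

6.28 minutes


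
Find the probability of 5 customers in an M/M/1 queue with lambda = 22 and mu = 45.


rho = 22/45; P(n) = (1-rho)*rho^n = (1-22/45)*(22/45)^5 = 0.0143

0.0143


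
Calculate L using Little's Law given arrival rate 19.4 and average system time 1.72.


L = lambda * W = 19.4 * 1.72 = 33.37

33.37


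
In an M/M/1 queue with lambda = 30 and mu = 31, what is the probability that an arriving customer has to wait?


P(wait) = rho = lambda/mu = 30/31 = 0.9677

0.9677


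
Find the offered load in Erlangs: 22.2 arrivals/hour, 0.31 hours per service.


Offered load a = lambda * E[S] = 22.2 * 0.31 = 6.88 Erlangs

6.88 Erlangs


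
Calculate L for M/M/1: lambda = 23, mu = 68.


rho = 23/68; L = rho/(1-rho) = 0.51

0.51


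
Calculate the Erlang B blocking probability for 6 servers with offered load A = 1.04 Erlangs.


B(N,A) = (A^N/N!) / sum(A^k/k!, k=0..N) with N=6, A=1.04 = 0.0006

0.0006


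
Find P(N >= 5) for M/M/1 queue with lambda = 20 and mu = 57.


P(N >= 5) = rho^5 = (20/57)^5 = 0.0053

0.0053


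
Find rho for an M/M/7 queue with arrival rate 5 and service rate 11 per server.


rho = lambda/(c*mu) = 5/(7*11) = 0.0649

0.0649


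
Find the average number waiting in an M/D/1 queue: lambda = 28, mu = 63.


M/D/1: Lq = rho^2 / (2*(1-rho)) where rho = 28/63; Lq = 0.18

0.18


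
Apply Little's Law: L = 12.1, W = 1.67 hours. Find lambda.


lambda = L / W = 12.1 / 1.67 = 7.25 per hour

7.25 per hour


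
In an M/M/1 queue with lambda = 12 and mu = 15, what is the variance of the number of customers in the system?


rho = 12/15; Var(N) = rho/(1-rho)^2 = 20.0

20.0


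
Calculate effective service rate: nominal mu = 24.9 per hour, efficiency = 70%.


Effective rate = mu * efficiency = 24.9 * 0.7 = 17.43 per hour

17.43 per hour


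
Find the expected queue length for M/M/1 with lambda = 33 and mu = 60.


rho = 33/60; Lq = rho^2/(1-rho) = 0.67

0.67


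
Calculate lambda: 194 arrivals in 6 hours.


lambda = total arrivals / time = 194 / 6 = 32.33 per hour

32.33 per hour


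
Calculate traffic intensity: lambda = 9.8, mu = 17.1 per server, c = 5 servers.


rho = lambda / (c * mu) = 9.8 / (5 * 17.1) = 0.1146

0.1146


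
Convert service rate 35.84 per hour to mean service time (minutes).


Mean service time = 60/mu = 60/35.84 = 1.67 minutes

1.67 minutes


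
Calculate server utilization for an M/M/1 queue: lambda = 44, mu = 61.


rho = lambda/mu = 44/61 = 0.7213

0.7213


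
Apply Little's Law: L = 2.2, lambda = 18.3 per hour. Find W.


W = L / lambda = 2.2 / 18.3 = 0.1202 hours

0.1202 hours


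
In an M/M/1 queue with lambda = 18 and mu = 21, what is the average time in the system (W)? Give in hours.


W = 1/(mu - lambda) = 1/(21 - 18) = 0.3333 hours

0.3333 hours


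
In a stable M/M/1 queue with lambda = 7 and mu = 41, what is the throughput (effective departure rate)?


For a stable queue (lambda < mu), throughput = lambda = 7 per hour

7 per hour


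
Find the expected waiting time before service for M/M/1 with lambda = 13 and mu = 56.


rho = 13/56; Wq = rho/(mu - lambda) = 0.0054 hours

0.0054 hours


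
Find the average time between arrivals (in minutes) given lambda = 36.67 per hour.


Mean interarrival time = 60/lambda = 60/36.67 = 1.64 minutes

1.64 minutes


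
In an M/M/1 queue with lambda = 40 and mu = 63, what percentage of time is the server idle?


Idle fraction = (1 - rho) * 100 = (1 - 40/63) * 100 = 36.5%

36.5%


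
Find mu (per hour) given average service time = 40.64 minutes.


mu = 60 / avg_service_time = 60 / 40.64 = 1.48 per hour

1.48 per hour


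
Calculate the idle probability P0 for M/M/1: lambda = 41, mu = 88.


P0 = 1 - rho = 1 - 41/88 = 0.5341

0.5341


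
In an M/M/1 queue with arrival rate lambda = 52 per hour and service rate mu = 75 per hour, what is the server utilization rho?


rho = lambda/mu = 52/75 = 0.6933

0.6933


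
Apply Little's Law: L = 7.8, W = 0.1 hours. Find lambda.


lambda = L / W = 7.8 / 0.1 = 78.0 per hour

78.0 per hour


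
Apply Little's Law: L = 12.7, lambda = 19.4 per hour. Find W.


W = L / lambda = 12.7 / 19.4 = 0.6546 hours

0.6546 hours


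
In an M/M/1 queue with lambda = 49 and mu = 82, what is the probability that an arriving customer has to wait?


P(wait) = rho = lambda/mu = 49/82 = 0.5976

0.5976


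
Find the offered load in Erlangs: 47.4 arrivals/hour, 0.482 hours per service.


Offered load a = lambda * E[S] = 47.4 * 0.482 = 22.85 Erlangs

22.85 Erlangs


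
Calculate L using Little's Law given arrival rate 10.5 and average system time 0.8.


L = lambda * W = 10.5 * 0.8 = 8.4

8.4


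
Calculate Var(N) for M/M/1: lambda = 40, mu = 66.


rho = 40/66; Var(N) = rho/(1-rho)^2 = 3.91

3.91


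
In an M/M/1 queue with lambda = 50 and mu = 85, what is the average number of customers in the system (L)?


rho = 50/85; L = rho/(1-rho) = 1.43

1.43


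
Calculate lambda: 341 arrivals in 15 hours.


lambda = total arrivals / time = 341 / 15 = 22.73 per hour

22.73 per hour


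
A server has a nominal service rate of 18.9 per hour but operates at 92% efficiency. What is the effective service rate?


Effective rate = mu * efficiency = 18.9 * 0.92 = 17.39 per hour

17.39 per hour


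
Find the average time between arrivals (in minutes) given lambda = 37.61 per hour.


Mean interarrival time = 60/lambda = 60/37.61 = 1.6 minutes

1.6 minutes


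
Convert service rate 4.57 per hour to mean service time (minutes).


Mean service time = 60/mu = 60/4.57 = 13.13 minutes

13.13 minutes


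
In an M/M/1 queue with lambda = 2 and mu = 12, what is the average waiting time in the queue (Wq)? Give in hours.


rho = 2/12; Wq = rho/(mu - lambda) = 0.0167 hours

0.0167 hours
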